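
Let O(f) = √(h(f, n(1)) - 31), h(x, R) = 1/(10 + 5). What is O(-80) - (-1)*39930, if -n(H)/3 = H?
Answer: 39930 + 4*I*√435/15 ≈ 39930.0 + 5.5618*I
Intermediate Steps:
n(H) = -3*H
h(x, R) = 1/15
O(f) = 4*I*√435/15 (O(f) = √(1/15 - 31) = √(-464/15) = 4*I*√435/15)
O(-80) - (-1)*39930 = 4*I*√435/15 - (-1)*39930 = 4*I*√435/15 - 1*(-39930) = 4*I*√435/15 + 39930 = 39930 + 4*I*√435/15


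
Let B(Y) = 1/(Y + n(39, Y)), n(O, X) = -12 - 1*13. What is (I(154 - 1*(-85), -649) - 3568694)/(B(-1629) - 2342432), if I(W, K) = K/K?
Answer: 5902618222/3874382529 ≈ 1.5235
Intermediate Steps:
I(W, K) = 1
n(O, X) = -25 (n(O, X) = -12 - 13 = -25)
B(Y) = 1/(-25 + Y) (B(Y) = 1/(Y - 25) = 1/(-25 + Y))
(I(154 - 1*(-85), -649) - 3568694)/(B(-1629) - 2342432) = (1 - 3568694)/(1/(-25 - 1629) - 2342432) = -3568693/(1/(-1654) - 2342432) = -3568693/(-1/1654 - 2342432) = -3568693/(-3874382529/1654) = -3568693*(-1654/3874382529) = 5902618222/3874382529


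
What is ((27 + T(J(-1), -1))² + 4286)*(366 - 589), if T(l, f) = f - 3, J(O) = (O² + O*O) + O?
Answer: -1073745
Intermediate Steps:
J(O) = O + 2*O² (J(O) = (O² + O²) + O = 2*O² + O = O + 2*O²)
T(l, f) = -3 + f
((27 + T(J(-1), -1))² + 4286)*(366 - 589) = ((27 + (-3 - 1))² + 4286)*(366 - 589) = ((27 - 4)² + 4286)*(-223) = (23² + 4286)*(-223) = (529 + 4286)*(-223) = 4815*(-223) = -1073745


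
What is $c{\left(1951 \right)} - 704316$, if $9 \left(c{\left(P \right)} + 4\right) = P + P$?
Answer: $- \frac{6334978}{9} \approx -7.0389 \cdot 10^{5}$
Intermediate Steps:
$c{\left(P \right)} = -4 + \frac{2 P}{9}$ ($c{\left(P \right)} = -4 + \frac{P + P}{9} = -4 + \frac{2 P}{9}$)
$c{\left(1951 \right)} - 704316 = \left(-4 + \frac{2}{9} \cdot 1951\right) - 704316 = \left(-4 + \frac{3902}{9}\right) - 704316 = \frac{3866}{9} - 704316 = - \frac{6334978}{9}$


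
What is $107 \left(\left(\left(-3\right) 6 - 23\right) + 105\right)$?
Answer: $6848$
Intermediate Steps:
$107 \left(\left(\left(-3\right) 6 - 23\right) + 105\right) = 107 \left(\left(-18 - 23\right) + 105\right) = 107 \left(-41 + 105\right) = 107 \cdot 64 = 6848$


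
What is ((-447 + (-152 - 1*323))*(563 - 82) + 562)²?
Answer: 196178126400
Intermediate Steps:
((-447 + (-152 - 1*323))*(563 - 82) + 562)² = ((-447 + (-152 - 323))*481 + 562)² = ((-447 - 475)*481 + 562)² = (-922*481 + 562)² = (-443482 + 562)² = (-442920)² = 196178126400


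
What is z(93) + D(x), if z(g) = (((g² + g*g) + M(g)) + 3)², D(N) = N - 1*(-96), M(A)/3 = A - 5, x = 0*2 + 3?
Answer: 308529324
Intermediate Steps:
x = 3 (x = 0 + 3 = 3)
M(A) = -15 + 3*A (M(A) = 3*(A - 5) = 3*(-5 + A) = -15 + 3*A)
D(N) = 96 + N (D(N) = N + 96 = 96 + N)
z(g) = (-12 + 2*g² + 3*g)² (z(g) = (((g² + g*g) + (-15 + 3*g)) + 3)² = (((g² + g²) + (-15 + 3*g)) + 3)² = ((2*g² + (-15 + 3*g)) + 3)² = ((-15 + 2*g² + 3*g) + 3)² = (-12 + 2*g² + 3*g)²)
z(93) + D(x) = (-12 + 2*93² + 3*93)² + (96 + 3) = (-12 + 2*8649 + 279)² + 99 = (-12 + 17298 + 279)² + 99 = 17565² + 99 = 308529225 + 99 = 308529324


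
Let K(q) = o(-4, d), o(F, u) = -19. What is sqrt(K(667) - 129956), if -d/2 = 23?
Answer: 5*I*sqrt(5199) ≈ 360.52*I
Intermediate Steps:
d = -46 (d = -2*23 = -46)
K(q) = -19
sqrt(K(667) - 129956) = sqrt(-19 - 129956) = sqrt(-129975) = 5*I*sqrt(5199)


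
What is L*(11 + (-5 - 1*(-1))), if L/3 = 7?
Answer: 147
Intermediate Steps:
L = 21 (L = 3*7 = 21)
L*(11 + (-5 - 1*(-1))) = 21*(11 + (-5 - 1*(-1))) = 21*(11 + (-5 + 1)) = 21*(11 - 4) = 21*7 = 147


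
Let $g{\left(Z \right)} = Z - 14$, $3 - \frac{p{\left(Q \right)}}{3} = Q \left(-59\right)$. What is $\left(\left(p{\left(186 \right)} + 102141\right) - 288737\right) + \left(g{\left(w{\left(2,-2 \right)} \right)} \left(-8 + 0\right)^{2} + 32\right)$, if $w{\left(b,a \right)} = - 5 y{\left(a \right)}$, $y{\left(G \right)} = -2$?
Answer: $-153889$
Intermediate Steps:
$p{\left(Q \right)} = 9 + 177 Q$ ($p{\left(Q \right)} = 9 - 3 Q \left(-59\right) = 9 - 3 \left(- 59 Q\right) = 9 + 177 Q$)
$w{\left(b,a \right)} = 10$ ($w{\left(b,a \right)} = \left(-5\right) \left(-2\right) = 10$)
$g{\left(Z \right)} = -14 + Z$
$\left(\left(p{\left(186 \right)} + 102141\right) - 288737\right) + \left(g{\left(w{\left(2,-2 \right)} \right)} \left(-8 + 0\right)^{2} + 32\right) = \left(\left(\left(9 + 177 \cdot 186\right) + 102141\right) - 288737\right) + \left(\left(-14 + 10\right) \left(-8 + 0\right)^{2} + 32\right) = \left(\left(\left(9 + 32922\right) + 102141\right) - 288737\right) + \left(- 4 \left(-8\right)^{2} + 32\right) = \left(\left(32931 + 102141\right) - 288737\right) + \left(\left(-4\right) 64 + 32\right) = \left(135072 - 288737\right) + \left(-256 + 32\right) = -153665 - 224 = -153889$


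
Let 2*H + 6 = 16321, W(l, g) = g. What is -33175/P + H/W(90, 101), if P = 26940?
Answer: 43282475/544188 ≈ 79.536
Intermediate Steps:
H = 16315/2 (H = -3 + (½)*16321 = -3 + 16321/2 = 16315/2 ≈ 8157.5)
-33175/P + H/W(90, 101) = -33175/26940 + (16315/2)/101 = -33175*1/26940 + (16315/2)*(1/101) = -6635/5388 + 16315/202 = 43282475/544188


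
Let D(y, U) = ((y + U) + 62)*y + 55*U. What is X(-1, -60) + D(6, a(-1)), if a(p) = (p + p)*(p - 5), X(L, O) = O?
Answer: 1080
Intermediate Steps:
a(p) = 2*p*(-5 + p) (a(p) = (2*p)*(-5 + p) = 2*p*(-5 + p))
D(y, U) = 55*U + y*(62 + U + y) (D(y, U) = ((U + y) + 62)*y + 55*U = (62 + U + y)*y + 55*U = y*(62 + U + y) + 55*U = 55*U + y*(62 + U + y))
X(-1, -60) + D(6, a(-1)) = -60 + (6² + 55*(2*(-1)*(-5 - 1)) + 62*6 + (2*(-1)*(-5 - 1))*6) = -60 + (36 + 55*(2*(-1)*(-6)) + 372 + (2*(-1)*(-6))*6) = -60 + (36 + 55*12 + 372 + 12*6) = -60 + (36 + 660 + 372 + 72) = -60 + 1140 = 1080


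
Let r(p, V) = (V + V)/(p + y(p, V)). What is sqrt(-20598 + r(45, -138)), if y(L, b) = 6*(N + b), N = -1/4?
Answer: I*sqrt(5634054110)/523 ≈ 143.52*I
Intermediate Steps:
N = -1/4 (N = -1*1/4 = -1/4 ≈ -0.25000)
y(L, b) = -3/2 + 6*b (y(L, b) = 6*(-1/4 + b) = -3/2 + 6*b)
r(p, V) = 2*V/(-3/2 + p + 6*V) (r(p, V) = (V + V)/(p + (-3/2 + 6*V)) = (2*V)/(-3/2 + p + 6*V) = 2*V/(-3/2 + p + 6*V))
sqrt(-20598 + r(45, -138)) = sqrt(-20598 + 4*(-138)/(-3 + 2*45 + 12*(-138))) = sqrt(-20598 + 4*(-138)/(-3 + 90 - 1656)) = sqrt(-20598 + 4*(-138)/(-1569)) = sqrt(-20598 + 4*(-138)*(-1/1569)) = sqrt(-20598 + 184/523) = sqrt(-10772570/523) = I*sqrt(5634054110)/523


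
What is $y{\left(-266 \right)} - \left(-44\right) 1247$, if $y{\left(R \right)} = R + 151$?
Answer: $54753$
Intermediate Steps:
$y{\left(R \right)} = 151 + R$
$y{\left(-266 \right)} - \left(-44\right) 1247 = \left(151 - 266\right) - \left(-44\right) 1247 = -115 - -54868 = -115 + 54868 = 54753$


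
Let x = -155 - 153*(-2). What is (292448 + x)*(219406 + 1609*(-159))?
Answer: -10657918575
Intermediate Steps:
x = 151 (x = -155 + 306 = 151)
(292448 + x)*(219406 + 1609*(-159)) = (292448 + 151)*(219406 + 1609*(-159)) = 292599*(219406 - 255831) = 292599*(-36425) = -10657918575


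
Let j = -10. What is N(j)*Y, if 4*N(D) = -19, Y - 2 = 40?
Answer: -399/2 ≈ -199.50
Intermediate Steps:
Y = 42 (Y = 2 + 40 = 42)
N(D) = -19/4 (N(D) = (¼)*(-19) = -19/4)
N(j)*Y = -19/4*42 = -399/2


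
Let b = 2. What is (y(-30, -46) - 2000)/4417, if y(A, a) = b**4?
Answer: -1984/4417 ≈ -0.44917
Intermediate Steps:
y(A, a) = 16 (y(A, a) = 2**4 = 16)
(y(-30, -46) - 2000)/4417 = (16 - 2000)/4417 = -1984*1/4417 = -1984/4417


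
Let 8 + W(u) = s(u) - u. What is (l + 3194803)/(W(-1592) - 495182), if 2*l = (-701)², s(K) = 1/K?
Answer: -5477281572/785808017 ≈ -6.9703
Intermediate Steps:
W(u) = -8 + 1/u - u (W(u) = -8 + (1/u - u) = -8 + 1/u - u)
l = 491401/2 (l = (½)*(-701)² = (½)*491401 = 491401/2 ≈ 2.4570e+5)
(l + 3194803)/(W(-1592) - 495182) = (491401/2 + 3194803)/((-8 + 1/(-1592) - 1*(-1592)) - 495182) = 6881007/(2*((-8 - 1/1592 + 1592) - 495182)) = 6881007/(2*(2521727/1592 - 495182)) = 6881007/(2*(-785808017/1592)) = (6881007/2)*(-1592/785808017) = -5477281572/785808017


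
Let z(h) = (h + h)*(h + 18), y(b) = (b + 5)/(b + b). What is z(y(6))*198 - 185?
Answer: 26727/4 ≈ 6681.8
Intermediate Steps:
y(b) = (5 + b)/(2*b) (y(b) = (5 + b)/((2*b)) = (5 + b)*(1/(2*b)) = (5 + b)/(2*b))
z(h) = 2*h*(18 + h) (z(h) = (2*h)*(18 + h) = 2*h*(18 + h))
z(y(6))*198 - 185 = (2*((½)*(5 + 6)/6)*(18 + (½)*(5 + 6)/6))*198 - 185 = (2*((½)*(⅙)*11)*(18 + (½)*(⅙)*11))*198 - 185 = (2*(11/12)*(18 + 11/12))*198 - 185 = (2*(11/12)*(227/12))*198 - 185 = (2497/72)*198 - 185 = 27467/4 - 185 = 26727/4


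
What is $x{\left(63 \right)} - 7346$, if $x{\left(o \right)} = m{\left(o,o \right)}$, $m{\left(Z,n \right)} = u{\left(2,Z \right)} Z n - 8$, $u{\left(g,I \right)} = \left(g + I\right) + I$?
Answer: $500678$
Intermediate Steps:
$u{\left(g,I \right)} = g + 2 I$ ($u{\left(g,I \right)} = \left(I + g\right) + I = g + 2 I$)
$m{\left(Z,n \right)} = -8 + Z n \left(2 + 2 Z\right)$ ($m{\left(Z,n \right)} = \left(2 + 2 Z\right) Z n - 8 = Z \left(2 + 2 Z\right) n - 8 = Z n \left(2 + 2 Z\right) - 8 = -8 + Z n \left(2 + 2 Z\right)$)
$x{\left(o \right)} = -8 + 2 o^{2} \left(1 + o\right)$ ($x{\left(o \right)} = -8 + 2 o o \left(1 + o\right) = -8 + 2 o^{2} \left(1 + o\right)$)
$x{\left(63 \right)} - 7346 = \left(-8 + 2 \cdot 63^{2} \left(1 + 63\right)\right) - 7346 = \left(-8 + 2 \cdot 3969 \cdot 64\right) - 7346 = \left(-8 + 508032\right) - 7346 = 508024 - 7346 = 500678$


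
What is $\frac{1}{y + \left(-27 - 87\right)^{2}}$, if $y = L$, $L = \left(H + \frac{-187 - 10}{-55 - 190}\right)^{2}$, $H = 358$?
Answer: $\frac{60025}{8507725549} \approx 7.0554 \cdot 10^{-6}$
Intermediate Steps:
$L = \frac{7727640649}{60025}$ ($L = \left(358 + \frac{-187 - 10}{-55 - 190}\right)^{2} = \left(358 - \frac{197}{-245}\right)^{2} = \left(358 - - \frac{197}{245}\right)^{2} = \left(358 + \frac{197}{245}\right)^{2} = \left(\frac{87907}{245}\right)^{2} = \frac{7727640649}{60025} \approx 1.2874 \cdot 10^{5}$)
$y = \frac{7727640649}{60025} \approx 1.2874 \cdot 10^{5}$
$\frac{1}{y + \left(-27 - 87\right)^{2}} = \frac{1}{\frac{7727640649}{60025} + \left(-27 - 87\right)^{2}} = \frac{1}{\frac{7727640649}{60025} + \left(-114\right)^{2}} = \frac{1}{\frac{7727640649}{60025} + 12996} = \frac{1}{\frac{8507725549}{60025}} = \frac{60025}{8507725549}$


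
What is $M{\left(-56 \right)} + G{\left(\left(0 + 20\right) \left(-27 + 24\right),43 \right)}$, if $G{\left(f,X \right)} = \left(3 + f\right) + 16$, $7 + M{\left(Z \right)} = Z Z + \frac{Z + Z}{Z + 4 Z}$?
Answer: $\frac{15442}{5} \approx 3088.4$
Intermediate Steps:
$M{\left(Z \right)} = - \frac{33}{5} + Z^{2}$ ($M{\left(Z \right)} = -7 + \left(Z Z + \frac{Z + Z}{Z + 4 Z}\right) = -7 + \left(Z^{2} + \frac{2 Z}{5 Z}\right) = -7 + \left(Z^{2} + 2 Z \frac{1}{5 Z}\right) = -7 + \left(Z^{2} + \frac{2}{5}\right) = -7 + \left(\frac{2}{5} + Z^{2}\right) = - \frac{33}{5} + Z^{2}$)
$G{\left(f,X \right)} = 19 + f$
$M{\left(-56 \right)} + G{\left(\left(0 + 20\right) \left(-27 + 24\right),43 \right)} = \left(- \frac{33}{5} + \left(-56\right)^{2}\right) + \left(19 + \left(0 + 20\right) \left(-27 + 24\right)\right) = \left(- \frac{33}{5} + 3136\right) + \left(19 + 20 \left(-3\right)\right) = \frac{15647}{5} + \left(19 - 60\right) = \frac{15647}{5} - 41 = \frac{15442}{5}$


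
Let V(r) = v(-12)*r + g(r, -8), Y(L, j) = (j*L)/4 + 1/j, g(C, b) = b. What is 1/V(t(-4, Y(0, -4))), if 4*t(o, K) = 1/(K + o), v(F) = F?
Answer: -17/124 ≈ -0.13710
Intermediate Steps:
Y(L, j) = 1/j + L*j/4 (Y(L, j) = (L*j)*(1/4) + 1/j = L*j/4 + 1/j = 1/j + L*j/4)
t(o, K) = 1/(4*(K + o))
V(r) = -8 - 12*r (V(r) = -12*r - 8 = -8 - 12*r)
1/V(t(-4, Y(0, -4))) = 1/(-8 - 3/((1/(-4) + (1/4)*0*(-4)) - 4)) = 1/(-8 - 3/((-1/4 + 0) - 4)) = 1/(-8 - 3/(-1/4 - 4)) = 1/(-8 - 3/(-17/4)) = 1/(-8 - 3*(-4)/17) = 1/(-8 - 12*(-1/17)) = 1/(-8 + 12/17) = 1/(-124/17) = -17/124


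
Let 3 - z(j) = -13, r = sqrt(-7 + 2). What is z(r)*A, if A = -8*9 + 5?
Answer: -1072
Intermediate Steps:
r = I*sqrt(5) (r = sqrt(-5) = I*sqrt(5) ≈ 2.2361*I)
z(j) = 16 (z(j) = 3 - 1*(-13) = 3 + 13 = 16)
A = -67 (A = -72 + 5 = -67)
z(r)*A = 16*(-67) = -1072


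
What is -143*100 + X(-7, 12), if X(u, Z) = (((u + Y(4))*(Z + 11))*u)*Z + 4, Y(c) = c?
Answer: -8500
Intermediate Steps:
X(u, Z) = 4 + Z*u*(4 + u)*(11 + Z) (X(u, Z) = (((u + 4)*(Z + 11))*u)*Z + 4 = (((4 + u)*(11 + Z))*u)*Z + 4 = (u*(4 + u)*(11 + Z))*Z + 4 = Z*u*(4 + u)*(11 + Z) + 4 = 4 + Z*u*(4 + u)*(11 + Z))
-143*100 + X(-7, 12) = -143*100 + (4 + 12²*(-7)² + 4*(-7)*12² + 11*12*(-7)² + 44*12*(-7)) = -14300 + (4 + 144*49 + 4*(-7)*144 + 11*12*49 - 3696) = -14300 + (4 + 7056 - 4032 + 6468 - 3696) = -14300 + 5800 = -8500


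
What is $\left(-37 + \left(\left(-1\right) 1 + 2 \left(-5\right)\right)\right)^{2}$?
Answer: $2304$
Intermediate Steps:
$\left(-37 + \left(\left(-1\right) 1 + 2 \left(-5\right)\right)\right)^{2} = \left(-37 - 11\right)^{2} = \left(-48\right)^{2} = 2304$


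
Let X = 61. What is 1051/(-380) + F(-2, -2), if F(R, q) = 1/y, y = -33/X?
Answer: -57863/12540 ≈ -4.6143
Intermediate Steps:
y = -33/61 ≈ -0.54098
F(R, q) = -61/33 (F(R, q) = 1/(-33/61) = -61/33)
1051/(-380) + F(-2, -2) = 1051/(-380) - 61/33 = 1051*(-1/380) - 61/33 = -1051/380 - 61/33 = -57863/12540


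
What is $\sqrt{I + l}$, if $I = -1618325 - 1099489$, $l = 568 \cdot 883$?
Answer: $7 i \sqrt{45230} \approx 1488.7 i$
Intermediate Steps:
$l = 501544$
$I = -2717814$
$\sqrt{I + l} = \sqrt{-2717814 + 501544} = \sqrt{-2216270} = 7 i \sqrt{45230}$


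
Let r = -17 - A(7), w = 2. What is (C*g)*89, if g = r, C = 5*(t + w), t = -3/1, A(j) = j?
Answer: 10680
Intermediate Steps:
t = -3 (t = -3*1 = -3)
r = -24 (r = -17 - 1*7 = -17 - 7 = -24)
C = -5 (C = 5*(-3 + 2) = 5*(-1) = -5)
g = -24
(C*g)*89 = -5*(-24)*89 = 120*89 = 10680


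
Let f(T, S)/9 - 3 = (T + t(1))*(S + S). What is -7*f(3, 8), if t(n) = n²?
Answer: -4221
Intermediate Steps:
f(T, S) = 27 + 18*S*(1 + T) (f(T, S) = 27 + 9*((T + 1²)*(S + S)) = 27 + 9*((T + 1)*(2*S)) = 27 + 9*((1 + T)*(2*S)) = 27 + 9*(2*S*(1 + T)) = 27 + 18*S*(1 + T))
-7*f(3, 8) = -7*(27 + 18*8 + 18*8*3) = -7*(27 + 144 + 432) = -7*603 = -4221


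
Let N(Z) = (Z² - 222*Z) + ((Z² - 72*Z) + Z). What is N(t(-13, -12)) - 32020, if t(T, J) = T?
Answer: -27873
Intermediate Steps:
N(Z) = -293*Z + 2*Z² (N(Z) = (Z² - 222*Z) + (Z² - 71*Z) = -293*Z + 2*Z²)
N(t(-13, -12)) - 32020 = -13*(-293 + 2*(-13)) - 32020 = -13*(-293 - 26) - 32020 = -13*(-319) - 32020 = 4147 - 32020 = -27873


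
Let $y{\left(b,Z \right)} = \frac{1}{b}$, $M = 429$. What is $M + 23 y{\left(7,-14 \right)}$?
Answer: $\frac{3026}{7} \approx 432.29$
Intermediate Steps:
$M + 23 y{\left(7,-14 \right)} = 429 + \frac{23}{7} = \frac{3026}{7}$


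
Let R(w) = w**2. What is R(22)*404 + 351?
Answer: 195887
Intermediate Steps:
R(22)*404 + 351 = 22**2*404 + 351 = 484*404 + 351 = 195536 + 351 = 195887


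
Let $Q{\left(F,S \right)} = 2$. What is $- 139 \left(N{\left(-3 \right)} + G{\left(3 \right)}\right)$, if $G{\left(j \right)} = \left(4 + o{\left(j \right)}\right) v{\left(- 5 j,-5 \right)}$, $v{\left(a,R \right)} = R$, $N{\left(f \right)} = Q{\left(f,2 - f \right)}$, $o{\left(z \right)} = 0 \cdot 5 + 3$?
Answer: $4587$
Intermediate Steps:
$o{\left(z \right)} = 3$ ($o{\left(z \right)} = 0 + 3 = 3$)
$N{\left(f \right)} = 2$
$G{\left(j \right)} = -35$ ($G{\left(j \right)} = \left(4 + 3\right) \left(-5\right) = 7 \left(-5\right) = -35$)
$- 139 \left(N{\left(-3 \right)} + G{\left(3 \right)}\right) = - 139 \left(2 - 35\right) = \left(-139\right) \left(-33\right) = 4587$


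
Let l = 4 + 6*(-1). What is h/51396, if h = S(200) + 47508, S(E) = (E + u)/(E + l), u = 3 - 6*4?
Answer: 9406763/10176408 ≈ 0.92437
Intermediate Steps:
l = -2 (l = 4 - 6 = -2)
u = -21 (u = 3 - 24 = -21)
S(E) = (-21 + E)/(-2 + E) (S(E) = (E - 21)/(E - 2) = (-21 + E)/(-2 + E))
h = 9406763/198 (h = (-21 + 200)/(-2 + 200) + 47508 = 179/198 + 47508 = 9406763/198 ≈ 47509.)
h/51396 = (9406763/198)/51396 = (9406763/198)*(1/51396) = 9406763/10176408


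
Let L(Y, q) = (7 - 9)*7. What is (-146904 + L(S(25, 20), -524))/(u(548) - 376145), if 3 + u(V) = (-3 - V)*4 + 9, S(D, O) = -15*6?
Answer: 146918/378343 ≈ 0.38832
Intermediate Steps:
S(D, O) = -90
u(V) = -6 - 4*V (u(V) = -3 + ((-3 - V)*4 + 9) = -3 + ((-12 - 4*V) + 9) = -3 + (-3 - 4*V) = -6 - 4*V)
L(Y, q) = -14 (L(Y, q) = -2*7 = -14)
(-146904 + L(S(25, 20), -524))/(u(548) - 376145) = (-146904 - 14)/((-6 - 4*548) - 376145) = -146918/((-6 - 2192) - 376145) = -146918/(-2198 - 376145) = -146918/(-378343) = -146918*(-1/378343) = 146918/378343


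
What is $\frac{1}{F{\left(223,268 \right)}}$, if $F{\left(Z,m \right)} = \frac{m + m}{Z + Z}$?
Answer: $\frac{223}{268} \approx 0.83209$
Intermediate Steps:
$F{\left(Z,m \right)} = \frac{m}{Z}$ ($F{\left(Z,m \right)} = \frac{2 m}{2 Z} = 2 m \frac{1}{2 Z} = \frac{m}{Z}$)
$\frac{1}{F{\left(223,268 \right)}} = \frac{1}{268 \cdot \frac{1}{223}} = \frac{1}{\frac{268}{223}} = \frac{223}{268}$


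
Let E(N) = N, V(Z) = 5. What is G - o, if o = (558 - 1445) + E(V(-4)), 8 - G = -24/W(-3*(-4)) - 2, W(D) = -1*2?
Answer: 880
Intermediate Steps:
W(D) = -2
G = -2 (G = 8 - (-24/(-2) - 2) = 8 - (-24*(-½) - 2) = 8 - (12 - 2) = 8 - 1*10 = 8 - 10 = -2)
o = -882 (o = (558 - 1445) + 5 = -887 + 5 = -882)
G - o = -2 - 1*(-882) = -2 + 882 = 880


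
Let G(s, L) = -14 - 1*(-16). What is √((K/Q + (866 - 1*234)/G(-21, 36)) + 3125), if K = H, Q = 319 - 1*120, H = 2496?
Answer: √136763745/199 ≈ 58.767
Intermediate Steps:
G(s, L) = 2 (G(s, L) = -14 + 16 = 2)
Q = 199 (Q = 319 - 120 = 199)
K = 2496
√((K/Q + (866 - 1*234)/G(-21, 36)) + 3125) = √((2496/199 + (866 - 1*234)/2) + 3125) = √((2496*(1/199) + (866 - 234)*(½)) + 3125) = √((2496/199 + 632*(½)) + 3125) = √((2496/199 + 316) + 3125) = √(65380/199 + 3125) = √(687255/199) = √136763745/199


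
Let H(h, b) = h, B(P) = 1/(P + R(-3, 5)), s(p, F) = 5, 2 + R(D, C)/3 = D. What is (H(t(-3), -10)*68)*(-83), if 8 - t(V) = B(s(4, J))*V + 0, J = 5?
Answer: -217294/5 ≈ -43459.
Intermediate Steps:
R(D, C) = -6 + 3*D
B(P) = 1/(-15 + P) (B(P) = 1/(P + (-6 + 3*(-3))) = 1/(P + (-6 - 9)) = 1/(P - 15) = 1/(-15 + P))
t(V) = 8 + V/10 (t(V) = 8 - (V/(-15 + 5) + 0) = 8 - (V/(-10) + 0) = 8 - (-V/10 + 0) = 8 - (-1)*V/10 = 8 + V/10)
(H(t(-3), -10)*68)*(-83) = ((8 + (⅒)*(-3))*68)*(-83) = ((8 - 3/10)*68)*(-83) = ((77/10)*68)*(-83) = (2618/5)*(-83) = -217294/5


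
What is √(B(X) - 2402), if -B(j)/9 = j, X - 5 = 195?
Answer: I*√4202 ≈ 64.823*I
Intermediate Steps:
X = 200 (X = 5 + 195 = 200)
B(j) = -9*j
√(B(X) - 2402) = √(-9*200 - 2402) = √(-1800 - 2402) = √(-4202) = I*√4202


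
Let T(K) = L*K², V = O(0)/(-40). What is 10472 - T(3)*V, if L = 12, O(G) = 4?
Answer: 52414/5 ≈ 10483.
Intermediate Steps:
V = -⅒ (V = 4/(-40) = 4*(-1/40) = -⅒ ≈ -0.10000)
T(K) = 12*K²
10472 - T(3)*V = 10472 - 12*3²*(-1)/10 = 10472 - 12*9*(-1)/10 = 10472 - 108*(-1)/10 = 10472 - 1*(-54/5) = 10472 + 54/5 = 52414/5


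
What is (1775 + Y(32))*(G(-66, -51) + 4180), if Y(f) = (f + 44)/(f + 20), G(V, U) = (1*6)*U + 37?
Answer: 90320634/13 ≈ 6.9477e+6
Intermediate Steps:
G(V, U) = 37 + 6*U (G(V, U) = 6*U + 37 = 37 + 6*U)
Y(f) = (44 + f)/(20 + f)
(1775 + Y(32))*(G(-66, -51) + 4180) = (1775 + (44 + 32)/(20 + 32))*((37 + 6*(-51)) + 4180) = (1775 + 76/52)*((37 - 306) + 4180) = (1775 + (1/52)*76)*(-269 + 4180) = (1775 + 19/13)*3911 = (23094/13)*3911 = 90320634/13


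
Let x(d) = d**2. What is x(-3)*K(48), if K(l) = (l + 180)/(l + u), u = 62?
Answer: 1026/55 ≈ 18.655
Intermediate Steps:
K(l) = (180 + l)/(62 + l) (K(l) = (l + 180)/(l + 62) = (180 + l)/(62 + l))
x(-3)*K(48) = (-3)**2*((180 + 48)/(62 + 48)) = 9*(228/110) = 9*((1/110)*228) = 9*(114/55) = 1026/55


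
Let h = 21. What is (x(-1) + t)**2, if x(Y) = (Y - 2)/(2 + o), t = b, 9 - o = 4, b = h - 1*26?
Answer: 1444/49 ≈ 29.469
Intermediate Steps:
b = -5 (b = 21 - 1*26 = 21 - 26 = -5)
o = 5 (o = 9 - 1*4 = 9 - 4 = 5)
t = -5
x(Y) = -2/7 + Y/7 (x(Y) = (Y - 2)/(2 + 5) = (-2 + Y)/7 = (-2 + Y)*(1/7) = -2/7 + Y/7)
(x(-1) + t)**2 = ((-2/7 + (1/7)*(-1)) - 5)**2 = ((-2/7 - 1/7) - 5)**2 = (-3/7 - 5)**2 = (-38/7)**2 = 1444/49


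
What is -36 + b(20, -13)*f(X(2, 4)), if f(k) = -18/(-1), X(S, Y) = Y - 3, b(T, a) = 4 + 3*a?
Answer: -666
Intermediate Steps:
X(S, Y) = -3 + Y
f(k) = 18 (f(k) = -18*(-1) = 18)
-36 + b(20, -13)*f(X(2, 4)) = -36 + (4 + 3*(-13))*18 = -36 + (4 - 39)*18 = -36 - 35*18 = -36 - 630 = -666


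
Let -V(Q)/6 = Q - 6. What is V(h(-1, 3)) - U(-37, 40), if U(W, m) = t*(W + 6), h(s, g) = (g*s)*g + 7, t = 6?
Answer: 234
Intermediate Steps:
h(s, g) = 7 + s*g**2 (h(s, g) = s*g**2 + 7 = 7 + s*g**2)
U(W, m) = 36 + 6*W (U(W, m) = 6*(W + 6) = 6*(6 + W) = 36 + 6*W)
V(Q) = 36 - 6*Q (V(Q) = -6*(Q - 6) = -6*(-6 + Q) = 36 - 6*Q)
V(h(-1, 3)) - U(-37, 40) = (36 - 6*(7 - 1*3**2)) - (36 + 6*(-37)) = (36 - 6*(7 - 1*9)) - (36 - 222) = (36 - 6*(7 - 9)) - 1*(-186) = (36 - 6*(-2)) + 186 = (36 + 12) + 186 = 48 + 186 = 234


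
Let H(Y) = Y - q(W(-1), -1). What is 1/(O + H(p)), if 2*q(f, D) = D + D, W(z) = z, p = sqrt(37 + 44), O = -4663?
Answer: -1/4653 ≈ -0.00021492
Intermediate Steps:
p = 9 (p = sqrt(81) = 9)
q(f, D) = D (q(f, D) = (D + D)/2 = (2*D)/2 = D)
H(Y) = 1 + Y (H(Y) = Y - 1*(-1) = Y + 1 = 1 + Y)
1/(O + H(p)) = 1/(-4663 + (1 + 9)) = 1/(-4663 + 10) = 1/(-4653) = -1/4653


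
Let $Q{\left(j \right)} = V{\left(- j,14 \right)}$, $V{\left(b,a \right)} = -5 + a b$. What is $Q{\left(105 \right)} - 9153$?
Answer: $-10628$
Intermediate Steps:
$Q{\left(j \right)} = -5 - 14 j$ ($Q{\left(j \right)} = -5 + 14 \left(- j\right) = -5 - 14 j$)
$Q{\left(105 \right)} - 9153 = \left(-5 - 1470\right) - 9153 = -1475 - 9153 = -10628$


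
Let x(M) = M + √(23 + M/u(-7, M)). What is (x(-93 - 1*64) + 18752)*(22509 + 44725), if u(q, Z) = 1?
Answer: 1250216230 + 67234*I*√134 ≈ 1.2502e+9 + 7.7829e+5*I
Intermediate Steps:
x(M) = M + √(23 + M) (x(M) = M + √(23 + M/1) = M + √(23 + M*1) = M + √(23 + M))
(x(-93 - 1*64) + 18752)*(22509 + 44725) = (((-93 - 1*64) + √(23 + (-93 - 1*64))) + 18752)*(22509 + 44725) = (((-93 - 64) + √(23 + (-93 - 64))) + 18752)*67234 = ((-157 + √(23 - 157)) + 18752)*67234 = ((-157 + √(-134)) + 18752)*67234 = ((-157 + I*√134) + 18752)*67234 = (18595 + I*√134)*67234 = 1250216230 + 67234*I*√134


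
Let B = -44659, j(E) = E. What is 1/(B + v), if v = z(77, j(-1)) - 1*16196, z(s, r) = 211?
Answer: -1/60644 ≈ -1.6490e-5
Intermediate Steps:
v = -15985 (v = 211 - 1*16196 = 211 - 16196 = -15985)
1/(B + v) = 1/(-44659 - 15985) = 1/(-60644) = -1/60644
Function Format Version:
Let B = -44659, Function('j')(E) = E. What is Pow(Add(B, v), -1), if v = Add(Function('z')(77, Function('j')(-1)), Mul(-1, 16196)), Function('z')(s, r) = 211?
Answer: Rational(-1, 60644) ≈ -1.6490e-5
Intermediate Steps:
v = -15985 (v = Add(211, Mul(-1, 16196)) = Add(211, -16196) = -15985)
Pow(Add(B, v), -1) = Pow(Add(-44659, -15985), -1) = Pow(-60644, -1) = Rational(-1, 60644)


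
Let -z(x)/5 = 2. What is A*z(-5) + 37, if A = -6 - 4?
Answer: 137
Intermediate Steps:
A = -10
z(x) = -10 (z(x) = -5*2 = -10)
A*z(-5) + 37 = -10*(-10) + 37 = 100 + 37 = 137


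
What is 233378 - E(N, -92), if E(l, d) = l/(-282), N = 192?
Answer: 10968798/47 ≈ 2.3338e+5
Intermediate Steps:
E(l, d) = -l/282 (E(l, d) = l*(-1/282) = -l/282)
233378 - E(N, -92) = 233378 - (-1)*192/282 = 233378 - 1*(-32/47) = 233378 + 32/47 = 10968798/47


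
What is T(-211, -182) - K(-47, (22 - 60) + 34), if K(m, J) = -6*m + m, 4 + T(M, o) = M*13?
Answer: -2982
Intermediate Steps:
T(M, o) = -4 + 13*M (T(M, o) = -4 + M*13 = -4 + 13*M)
K(m, J) = -5*m
T(-211, -182) - K(-47, (22 - 60) + 34) = (-4 + 13*(-211)) - (-5)*(-47) = (-4 - 2743) - 1*235 = -2747 - 235 = -2982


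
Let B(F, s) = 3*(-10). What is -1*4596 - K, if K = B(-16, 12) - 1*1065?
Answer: -3501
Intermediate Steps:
B(F, s) = -30
K = -1095 (K = -30 - 1*1065 = -30 - 1065 = -1095)
-1*4596 - K = -1*4596 - 1*(-1095) = -4596 + 1095 = -3501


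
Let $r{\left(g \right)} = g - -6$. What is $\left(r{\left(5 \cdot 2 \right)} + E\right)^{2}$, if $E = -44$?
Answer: $784$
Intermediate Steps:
$r{\left(g \right)} = 6 + g$ ($r{\left(g \right)} = g + 6 = 6 + g$)
$\left(r{\left(5 \cdot 2 \right)} + E\right)^{2} = \left(\left(6 + 5 \cdot 2\right) - 44\right)^{2} = \left(\left(6 + 10\right) - 44\right)^{2} = \left(16 - 44\right)^{2} = \left(-28\right)^{2} = 784$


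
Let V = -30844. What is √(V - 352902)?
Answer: I*√383746 ≈ 619.47*I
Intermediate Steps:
√(V - 352902) = √(-30844 - 352902) = √(-383746) = I*√383746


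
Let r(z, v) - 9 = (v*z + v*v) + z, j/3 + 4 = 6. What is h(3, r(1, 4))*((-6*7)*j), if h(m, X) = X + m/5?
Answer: -38556/5 ≈ -7711.2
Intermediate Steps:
j = 6 (j = -12 + 3*6 = -12 + 18 = 6)
r(z, v) = 9 + z + v² + v*z (r(z, v) = 9 + ((v*z + v*v) + z) = 9 + ((v*z + v²) + z) = 9 + ((v² + v*z) + z) = 9 + (z + v² + v*z) = 9 + z + v² + v*z)
h(m, X) = X + m/5 (h(m, X) = X + m*(⅕) = X + m/5)
h(3, r(1, 4))*((-6*7)*j) = ((9 + 1 + 4² + 4*1) + (⅕)*3)*(-6*7*6) = ((9 + 1 + 16 + 4) + ⅗)*(-42*6) = (30 + ⅗)*(-252) = (153/5)*(-252) = -38556/5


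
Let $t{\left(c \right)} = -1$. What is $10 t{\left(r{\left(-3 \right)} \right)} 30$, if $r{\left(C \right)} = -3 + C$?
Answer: $-300$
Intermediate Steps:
$10 t{\left(r{\left(-3 \right)} \right)} 30 = 10 \left(-1\right) 30 = \left(-10\right) 30 = -300$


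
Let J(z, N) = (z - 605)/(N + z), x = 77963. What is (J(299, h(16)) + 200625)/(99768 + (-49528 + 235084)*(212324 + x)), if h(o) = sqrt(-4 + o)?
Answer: 5977858877/1604967407819420 + 51*sqrt(3)/401241851954855 ≈ 3.7246e-6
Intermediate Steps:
J(z, N) = (-605 + z)/(N + z)
(J(299, h(16)) + 200625)/(99768 + (-49528 + 235084)*(212324 + x)) = ((-605 + 299)/(sqrt(-4 + 16) + 299) + 200625)/(99768 + (-49528 + 235084)*(212324 + 77963)) = (-306/(sqrt(12) + 299) + 200625)/(99768 + 185556*290287) = (-306/(2*sqrt(3) + 299) + 200625)/(99768 + 53864494572) = (-306/(299 + 2*sqrt(3)) + 200625)/53864594340 = (-306/(299 + 2*sqrt(3)) + 200625)*(1/53864594340) = (200625 - 306/(299 + 2*sqrt(3)))*(1/53864594340) = 13375/3590972956 - 51/(8977432390*(299 + 2*sqrt(3)))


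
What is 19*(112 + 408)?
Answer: 9880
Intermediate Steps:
19*(112 + 408) = 19*520 = 9880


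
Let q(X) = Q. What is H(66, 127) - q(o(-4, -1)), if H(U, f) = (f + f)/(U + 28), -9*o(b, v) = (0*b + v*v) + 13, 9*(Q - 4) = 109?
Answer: -5672/423 ≈ -13.409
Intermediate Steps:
Q = 145/9 (Q = 4 + (⅑)*109 = 4 + 109/9 = 145/9 ≈ 16.111)
o(b, v) = -13/9 - v²/9 (o(b, v) = -((0*b + v*v) + 13)/9 = -((0 + v²) + 13)/9 = -(v² + 13)/9 = -(13 + v²)/9 = -13/9 - v²/9)
q(X) = 145/9
H(U, f) = 2*f/(28 + U) (H(U, f) = (2*f)/(28 + U) = 2*f/(28 + U))
H(66, 127) - q(o(-4, -1)) = 2*127/(28 + 66) - 1*145/9 = 2*127/94 - 145/9 = 2*127*(1/94) - 145/9 = 127/47 - 145/9 = -5672/423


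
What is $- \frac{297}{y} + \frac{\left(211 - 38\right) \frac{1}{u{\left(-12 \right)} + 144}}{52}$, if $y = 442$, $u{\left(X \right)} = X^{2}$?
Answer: $- \frac{168131}{254592} \approx -0.66039$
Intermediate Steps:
$- \frac{297}{y} + \frac{\left(211 - 38\right) \frac{1}{u{\left(-12 \right)} + 144}}{52} = - \frac{297}{442} + \frac{\left(211 - 38\right) \frac{1}{\left(-12\right)^{2} + 144}}{52} = \left(-297\right) \frac{1}{442} + \frac{173}{144 + 144} \cdot \frac{1}{52} = - \frac{297}{442} + \frac{173}{288} \cdot \frac{1}{52} = - \frac{297}{442} + \frac{173}{14976} = - \frac{168131}{254592}$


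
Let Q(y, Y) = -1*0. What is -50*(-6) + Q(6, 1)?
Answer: 300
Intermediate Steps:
Q(y, Y) = 0
-50*(-6) + Q(6, 1) = -50*(-6) + 0 = 300 + 0 = 300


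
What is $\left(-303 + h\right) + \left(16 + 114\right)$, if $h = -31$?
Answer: $-204$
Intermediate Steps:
$\left(-303 + h\right) + \left(16 + 114\right) = \left(-303 - 31\right) + \left(16 + 114\right) = -334 + 130 = -204$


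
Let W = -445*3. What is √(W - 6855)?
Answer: 3*I*√910 ≈ 90.499*I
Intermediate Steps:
W = -1335
√(W - 6855) = √(-1335 - 6855) = √(-8190) = 3*I*√910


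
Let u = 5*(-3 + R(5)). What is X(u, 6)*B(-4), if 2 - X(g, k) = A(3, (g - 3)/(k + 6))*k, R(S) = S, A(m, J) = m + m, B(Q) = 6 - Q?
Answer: -340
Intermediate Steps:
A(m, J) = 2*m
u = 10 (u = 5*(-3 + 5) = 5*2 = 10)
X(g, k) = 2 - 6*k (X(g, k) = 2 - 2*3*k = 2 - 6*k)
X(u, 6)*B(-4) = (2 - 6*6)*(6 - 1*(-4)) = (2 - 36)*(6 + 4) = -34*10 = -340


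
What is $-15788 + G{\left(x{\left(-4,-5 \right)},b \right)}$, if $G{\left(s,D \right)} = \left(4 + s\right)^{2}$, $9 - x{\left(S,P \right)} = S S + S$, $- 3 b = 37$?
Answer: $-15787$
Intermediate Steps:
$b = - \frac{37}{3}$ ($b = \left(- \frac{1}{3}\right) 37 = - \frac{37}{3} \approx -12.333$)
$x{\left(S,P \right)} = 9 - S - S^{2}$ ($x{\left(S,P \right)} = 9 - \left(S S + S\right) = 9 - \left(S^{2} + S\right) = 9 - \left(S + S^{2}\right) = 9 - S - S^{2}$)
$-15788 + G{\left(x{\left(-4,-5 \right)},b \right)} = -15788 + \left(4 - 3\right)^{2} = -15788 + 1^{2} = -15788 + 1 = -15787$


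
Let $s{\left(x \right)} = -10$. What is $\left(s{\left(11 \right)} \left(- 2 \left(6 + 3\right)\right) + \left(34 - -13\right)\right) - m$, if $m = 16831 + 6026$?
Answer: $-22630$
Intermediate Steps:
$m = 22857$
$\left(s{\left(11 \right)} \left(- 2 \left(6 + 3\right)\right) + \left(34 - -13\right)\right) - m = \left(- 10 \left(- 2 \left(6 + 3\right)\right) + \left(34 - -13\right)\right) - 22857 = \left(- 10 \left(\left(-2\right) 9\right) + \left(34 + 13\right)\right) - 22857 = \left(\left(-10\right) \left(-18\right) + 47\right) - 22857 = \left(180 + 47\right) - 22857 = 227 - 22857 = -22630$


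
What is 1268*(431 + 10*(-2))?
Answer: 521148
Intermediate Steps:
1268*(431 + 10*(-2)) = 1268*(431 - 20) = 1268*411 = 521148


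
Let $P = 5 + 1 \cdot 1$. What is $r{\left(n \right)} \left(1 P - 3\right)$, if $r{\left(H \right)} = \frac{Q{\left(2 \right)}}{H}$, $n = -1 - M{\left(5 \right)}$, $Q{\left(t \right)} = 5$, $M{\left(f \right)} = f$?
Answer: $- \frac{5}{2} \approx -2.5$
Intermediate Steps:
$P = 6$ ($P = 5 + 1 = 6$)
$n = -6$ ($n = -1 - 5 = -6$)
$r{\left(H \right)} = \frac{5}{H}$
$r{\left(n \right)} \left(1 P - 3\right) = \frac{5}{-6} \left(1 \cdot 6 - 3\right) = 5 \left(- \frac{1}{6}\right) \left(6 - 3\right) = \left(- \frac{5}{6}\right) 3 = - \frac{5}{2}$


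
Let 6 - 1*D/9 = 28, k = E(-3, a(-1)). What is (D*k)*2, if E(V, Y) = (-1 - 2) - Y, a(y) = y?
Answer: 792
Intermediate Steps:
E(V, Y) = -3 - Y
k = -2 (k = -3 - 1*(-1) = -3 + 1 = -2)
D = -198 (D = 54 - 9*28 = 54 - 252 = -198)
(D*k)*2 = -198*(-2)*2 = 396*2 = 792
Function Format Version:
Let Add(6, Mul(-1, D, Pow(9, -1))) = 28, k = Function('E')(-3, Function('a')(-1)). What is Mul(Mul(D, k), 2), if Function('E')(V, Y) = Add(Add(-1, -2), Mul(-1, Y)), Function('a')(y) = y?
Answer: 792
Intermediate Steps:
Function('E')(V, Y) = Add(-3, Mul(-1, Y))
k = -2 (k = Add(-3, Mul(-1, -1)) = Add(-3, 1) = -2)
D = -198 (D = Add(54, Mul(-9, 28)) = Add(54, -252) = -198)
Mul(Mul(D, k), 2) = Mul(Mul(-198, -2), 2) = Mul(396, 2) = 792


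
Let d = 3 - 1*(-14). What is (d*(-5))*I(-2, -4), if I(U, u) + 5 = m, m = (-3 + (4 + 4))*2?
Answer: -425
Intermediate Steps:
m = 10 (m = (-3 + 8)*2 = 5*2 = 10)
I(U, u) = 5 (I(U, u) = -5 + 10 = 5)
d = 17 (d = 3 + 14 = 17)
(d*(-5))*I(-2, -4) = (17*(-5))*5 = -85*5 = -425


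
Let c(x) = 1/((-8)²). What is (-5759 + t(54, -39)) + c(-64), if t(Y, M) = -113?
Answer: -375807/64 ≈ -5872.0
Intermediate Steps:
c(x) = 1/64
(-5759 + t(54, -39)) + c(-64) = (-5759 - 113) + 1/64 = -5872 + 1/64 = -375807/64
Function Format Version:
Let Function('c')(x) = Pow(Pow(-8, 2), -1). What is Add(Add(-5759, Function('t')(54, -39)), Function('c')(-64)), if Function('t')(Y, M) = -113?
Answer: Rational(-375807, 64) ≈ -5872.0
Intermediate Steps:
Function('c')(x) = Rational(1, 64) (Function('c')(x) = Pow(64, -1) = Rational(1, 64))
Add(Add(-5759, Function('t')(54, -39)), Function('c')(-64)) = Add(Add(-5759, -113), Rational(1, 64)) = Add(-5872, Rational(1, 64)) = Rational(-375807, 64)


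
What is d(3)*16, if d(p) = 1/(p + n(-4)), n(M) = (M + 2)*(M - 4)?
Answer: 16/19 ≈ 0.84210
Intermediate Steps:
n(M) = (-4 + M)*(2 + M) (n(M) = (2 + M)*(-4 + M) = (-4 + M)*(2 + M))
d(p) = 1/(16 + p) (d(p) = 1/(p + (-8 + (-4)² - 2*(-4))) = 1/(p + (-8 + 16 + 8)) = 1/(p + 16) = 1/(16 + p))
d(3)*16 = 16/(16 + 3) = 16/19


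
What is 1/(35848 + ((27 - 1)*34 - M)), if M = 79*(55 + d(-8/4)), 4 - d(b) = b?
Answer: 1/31913 ≈ 3.1335e-5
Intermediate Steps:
d(b) = 4 - b
M = 4819 (M = 79*(55 + (4 - (-8)/4)) = 79*(55 + (4 - 1*(-2))) = 79*(55 + (4 + 2)) = 79*(55 + 6) = 79*61 = 4819)
1/(35848 + ((27 - 1)*34 - M)) = 1/(35848 + ((27 - 1)*34 - 1*4819)) = 1/(35848 + (26*34 - 4819)) = 1/(35848 + (884 - 4819)) = 1/(35848 - 3935) = 1/31913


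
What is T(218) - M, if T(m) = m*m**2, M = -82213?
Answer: 10442445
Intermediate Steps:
T(m) = m**3
T(218) - M = 218**3 - 1*(-82213) = 10360232 + 82213 = 10442445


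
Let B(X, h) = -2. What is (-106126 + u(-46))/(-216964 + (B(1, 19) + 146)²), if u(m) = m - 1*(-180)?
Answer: 26498/49057 ≈ 0.54015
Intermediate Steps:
u(m) = 180 + m (u(m) = m + 180 = 180 + m)
(-106126 + u(-46))/(-216964 + (B(1, 19) + 146)²) = (-106126 + (180 - 46))/(-216964 + (-2 + 146)²) = (-106126 + 134)/(-216964 + 144²) = -105992/(-216964 + 20736) = -105992/(-196228) = -105992*(-1/196228) = 26498/49057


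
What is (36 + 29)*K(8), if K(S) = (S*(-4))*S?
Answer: -16640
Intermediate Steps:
K(S) = -4*S² (K(S) = (-4*S)*S = -4*S²)
(36 + 29)*K(8) = (36 + 29)*(-4*8²) = 65*(-4*64) = 65*(-256) = -16640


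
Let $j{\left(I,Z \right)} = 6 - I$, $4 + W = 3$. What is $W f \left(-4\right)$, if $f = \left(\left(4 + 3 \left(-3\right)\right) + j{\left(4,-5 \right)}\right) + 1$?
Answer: $-8$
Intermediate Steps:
$W = -1$ ($W = -4 + 3 = -1$)
$f = -2$ ($f = \left(\left(4 + 3 \left(-3\right)\right) + \left(6 - 4\right)\right) + 1 = \left(\left(4 - 9\right) + \left(6 - 4\right)\right) + 1 = \left(-5 + 2\right) + 1 = -3 + 1 = -2$)
$W f \left(-4\right) = \left(-1\right) \left(-2\right) \left(-4\right) = 2 \left(-4\right) = -8$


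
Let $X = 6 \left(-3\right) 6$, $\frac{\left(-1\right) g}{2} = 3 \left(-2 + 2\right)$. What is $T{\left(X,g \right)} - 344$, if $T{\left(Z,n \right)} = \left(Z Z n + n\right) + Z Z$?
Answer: $11320$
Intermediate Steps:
$g = 0$ ($g = - 2 \cdot 3 \left(-2 + 2\right) = - 2 \cdot 3 \cdot 0 = \left(-2\right) 0 = 0$)
$X = -108$ ($X = \left(-18\right) 6 = -108$)
$T{\left(Z,n \right)} = n + Z^{2} + n Z^{2}$ ($T{\left(Z,n \right)} = \left(Z^{2} n + n\right) + Z^{2} = \left(n Z^{2} + n\right) + Z^{2} = \left(n + n Z^{2}\right) + Z^{2} = n + Z^{2} + n Z^{2}$)
$T{\left(X,g \right)} - 344 = \left(0 + \left(-108\right)^{2} + 0 \left(-108\right)^{2}\right) - 344 = \left(0 + 11664 + 0 \cdot 11664\right) - 344 = \left(0 + 11664 + 0\right) - 344 = 11664 - 344 = 11320$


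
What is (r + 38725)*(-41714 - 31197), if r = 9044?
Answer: -3482885559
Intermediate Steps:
(r + 38725)*(-41714 - 31197) = (9044 + 38725)*(-41714 - 31197) = 47769*(-72911) = -3482885559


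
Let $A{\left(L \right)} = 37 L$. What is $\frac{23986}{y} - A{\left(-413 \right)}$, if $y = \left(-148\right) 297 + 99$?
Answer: $\frac{670154831}{43857} \approx 15280.0$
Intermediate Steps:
$y = -43857$ ($y = -43956 + 99 = -43857$)
$\frac{23986}{y} - A{\left(-413 \right)} = \frac{23986}{-43857} - 37 \left(-413\right) = 23986 \left(- \frac{1}{43857}\right) - -15281 = - \frac{23986}{43857} + 15281 = \frac{670154831}{43857}$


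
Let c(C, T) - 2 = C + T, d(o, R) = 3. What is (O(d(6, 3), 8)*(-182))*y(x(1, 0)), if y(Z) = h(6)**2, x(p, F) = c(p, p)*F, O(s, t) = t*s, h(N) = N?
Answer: -157248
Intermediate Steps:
c(C, T) = 2 + C + T (c(C, T) = 2 + (C + T) = 2 + C + T)
O(s, t) = s*t
x(p, F) = F*(2 + 2*p) (x(p, F) = (2 + p + p)*F = (2 + 2*p)*F = F*(2 + 2*p))
y(Z) = 36 (y(Z) = 6**2 = 36)
(O(d(6, 3), 8)*(-182))*y(x(1, 0)) = ((3*8)*(-182))*36 = (24*(-182))*36 = -4368*36 = -157248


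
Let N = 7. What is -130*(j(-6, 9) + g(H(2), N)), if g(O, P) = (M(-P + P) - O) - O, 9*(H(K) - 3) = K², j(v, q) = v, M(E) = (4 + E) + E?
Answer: 10400/9 ≈ 1155.6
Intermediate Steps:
M(E) = 4 + 2*E
H(K) = 3 + K²/9
g(O, P) = 4 - 2*O (g(O, P) = ((4 + 2*(-P + P)) - O) - O = ((4 + 2*0) - O) - O = ((4 + 0) - O) - O = (4 - O) - O = 4 - 2*O)
-130*(j(-6, 9) + g(H(2), N)) = -130*(-6 + (4 - 2*(3 + (⅑)*2²))) = -130*(-6 + (4 - 2*(3 + (⅑)*4))) = -130*(-6 + (4 - 2*(3 + 4/9))) = -130*(-6 + (4 - 2*31/9)) = -130*(-6 + (4 - 62/9)) = -130*(-6 - 26/9) = -130*(-80/9) = 10400/9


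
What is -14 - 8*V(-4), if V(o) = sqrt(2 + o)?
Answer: -14 - 8*I*sqrt(2) ≈ -14.0 - 11.314*I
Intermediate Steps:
-14 - 8*V(-4) = -14 - 8*sqrt(2 - 4) = -14 - 8*I*sqrt(2)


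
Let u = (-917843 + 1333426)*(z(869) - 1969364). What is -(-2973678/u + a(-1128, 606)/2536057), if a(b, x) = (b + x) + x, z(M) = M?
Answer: -25419851248262/691559968066614115 ≈ -3.6757e-5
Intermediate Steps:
u = -818073057585 (u = (-917843 + 1333426)*(869 - 1969364) = 415583*(-1968495) = -818073057585)
a(b, x) = b + 2*x
-(-2973678/u + a(-1128, 606)/2536057) = -(-2973678/(-818073057585) + (-1128 + 2*606)/2536057) = -(-2973678*(-1/818073057585) + (-1128 + 1212)*(1/2536057)) = -(991226/272691019195 + 84*(1/2536057)) = -(991226/272691019195 + 84/2536057) = -1*25419851248262/691559968066614115 = -25419851248262/691559968066614115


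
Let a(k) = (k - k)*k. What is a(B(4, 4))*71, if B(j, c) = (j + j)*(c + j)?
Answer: 0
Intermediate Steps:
B(j, c) = 2*j*(c + j) (B(j, c) = (2*j)*(c + j) = 2*j*(c + j))
a(k) = 0 (a(k) = 0*k = 0)
a(B(4, 4))*71 = 0*71 = 0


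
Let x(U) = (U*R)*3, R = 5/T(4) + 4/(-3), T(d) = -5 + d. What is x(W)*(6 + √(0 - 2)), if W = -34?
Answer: 3876 + 646*I*√2 ≈ 3876.0 + 913.58*I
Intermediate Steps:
R = -19/3 (R = 5/(-5 + 4) + 4/(-3) = 5/(-1) + 4*(-⅓) = 5*(-1) - 4/3 = -5 - 4/3 = -19/3 ≈ -6.3333)
x(U) = -19*U (x(U) = (U*(-19/3))*3 = -19*U/3*3 = -19*U)
x(W)*(6 + √(0 - 2)) = (-19*(-34))*(6 + √(0 - 2)) = 646*(6 + √(-2)) = 646*(6 + I*√2) = 3876 + 646*I*√2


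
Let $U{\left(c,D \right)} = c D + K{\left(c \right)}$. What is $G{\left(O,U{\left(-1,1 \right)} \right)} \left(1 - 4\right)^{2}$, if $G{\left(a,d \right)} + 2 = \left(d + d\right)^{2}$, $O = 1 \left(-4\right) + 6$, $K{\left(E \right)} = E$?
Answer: $126$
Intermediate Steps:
$O = 2$ ($O = -4 + 6 = 2$)
$U{\left(c,D \right)} = c + D c$ ($U{\left(c,D \right)} = c D + c = D c + c = c + D c$)
$G{\left(a,d \right)} = -2 + 4 d^{2}$ ($G{\left(a,d \right)} = -2 + \left(d + d\right)^{2} = -2 + \left(2 d\right)^{2} = -2 + 4 d^{2}$)
$G{\left(O,U{\left(-1,1 \right)} \right)} \left(1 - 4\right)^{2} = \left(-2 + 4 \left(- (1 + 1)\right)^{2}\right) \left(1 - 4\right)^{2} = \left(-2 + 4 \left(\left(-1\right) 2\right)^{2}\right) \left(-3\right)^{2} = \left(-2 + 4 \left(-2\right)^{2}\right) 9 = \left(-2 + 4 \cdot 4\right) 9 = \left(-2 + 16\right) 9 = 14 \cdot 9 = 126$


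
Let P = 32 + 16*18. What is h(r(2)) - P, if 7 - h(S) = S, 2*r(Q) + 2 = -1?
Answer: -623/2 ≈ -311.50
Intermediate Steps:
r(Q) = -3/2 (r(Q) = -1 + (1/2)*(-1) = -1 - 1/2 = -3/2)
P = 320 (P = 32 + 288 = 320)
h(S) = 7 - S
h(r(2)) - P = (7 - 1*(-3/2)) - 1*320 = (7 + 3/2) - 320 = 17/2 - 320 = -623/2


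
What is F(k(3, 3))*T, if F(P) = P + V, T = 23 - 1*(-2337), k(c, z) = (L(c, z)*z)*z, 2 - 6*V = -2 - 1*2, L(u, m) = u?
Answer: 66080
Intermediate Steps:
V = 1 (V = 1/3 - (-2 - 1*2)/6 = 1/3 - (-2 - 2)/6 = 1/3 - 1/6*(-4) = 1/3 + 2/3 = 1)
k(c, z) = c*z**2 (k(c, z) = (c*z)*z = c*z**2)
T = 2360 (T = 23 + 2337 = 2360)
F(P) = 1 + P (F(P) = P + 1 = 1 + P)
F(k(3, 3))*T = (1 + 3*3**2)*2360 = (1 + 3*9)*2360 = (1 + 27)*2360 = 28*2360 = 66080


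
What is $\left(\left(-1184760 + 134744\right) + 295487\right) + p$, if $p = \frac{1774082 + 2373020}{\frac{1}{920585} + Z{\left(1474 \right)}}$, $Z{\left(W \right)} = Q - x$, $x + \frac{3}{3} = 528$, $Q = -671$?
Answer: $- \frac{835958238339211}{1102860829} \approx -7.5799 \cdot 10^{5}$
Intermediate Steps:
$x = 527$ ($x = -1 + 528 = 527$)
$Z{\left(W \right)} = -1198$ ($Z{\left(W \right)} = -671 - 527 = -1198$)
$p = - \frac{3817759894670}{1102860829}$ ($p = \frac{1774082 + 2373020}{\frac{1}{920585} - 1198} = \frac{4147102}{\frac{1}{920585} - 1198} = \frac{4147102}{- \frac{1102860829}{920585}} = 4147102 \left(- \frac{920585}{1102860829}\right) = - \frac{3817759894670}{1102860829} \approx -3461.7$)
$\left(\left(-1184760 + 134744\right) + 295487\right) + p = \left(\left(-1184760 + 134744\right) + 295487\right) - \frac{3817759894670}{1102860829} = \left(-1050016 + 295487\right) - \frac{3817759894670}{1102860829} = -754529 - \frac{3817759894670}{1102860829} = - \frac{835958238339211}{1102860829}$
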